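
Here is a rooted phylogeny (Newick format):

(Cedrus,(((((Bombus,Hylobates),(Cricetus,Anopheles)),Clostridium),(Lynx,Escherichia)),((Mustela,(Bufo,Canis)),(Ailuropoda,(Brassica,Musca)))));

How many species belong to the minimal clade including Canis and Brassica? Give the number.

The MRCA of Canis and Brassica is the node subtending ((Mustela,(Bufo,Canis)),(Ailuropoda,(Brassica,Musca))).
That clade contains 6 terminal taxa: Ailuropoda, Brassica, Bufo, Canis, Musca, Mustela.

6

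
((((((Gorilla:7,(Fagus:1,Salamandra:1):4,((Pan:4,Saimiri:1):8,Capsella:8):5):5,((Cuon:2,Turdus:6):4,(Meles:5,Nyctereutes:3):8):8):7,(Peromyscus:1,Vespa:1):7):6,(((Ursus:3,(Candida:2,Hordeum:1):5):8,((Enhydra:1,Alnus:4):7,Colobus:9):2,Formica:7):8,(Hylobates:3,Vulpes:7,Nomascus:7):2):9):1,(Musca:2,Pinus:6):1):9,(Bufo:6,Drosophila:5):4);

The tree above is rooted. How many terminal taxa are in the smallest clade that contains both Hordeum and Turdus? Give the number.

22

The MRCA of Hordeum and Turdus is the node subtending ((((Gorilla,(Fagus,Salamandra),((Pan,Saimiri),Capsella)),((Cuon,Turdus),(Meles,Nyctereutes))),(Peromyscus,Vespa)),(((Ursus,(Candida,Hordeum)),((Enhydra,Alnus),Colobus),Formica),(Hylobates,Vulpes,Nomascus))).
That clade contains 22 terminal taxa: Alnus, Candida, Capsella, Colobus, Cuon, Enhydra, Fagus, Formica, Gorilla, Hordeum, Hylobates, Meles, Nomascus, Nyctereutes, Pan, Peromyscus, Saimiri, Salamandra, Turdus, Ursus, Vespa, Vulpes.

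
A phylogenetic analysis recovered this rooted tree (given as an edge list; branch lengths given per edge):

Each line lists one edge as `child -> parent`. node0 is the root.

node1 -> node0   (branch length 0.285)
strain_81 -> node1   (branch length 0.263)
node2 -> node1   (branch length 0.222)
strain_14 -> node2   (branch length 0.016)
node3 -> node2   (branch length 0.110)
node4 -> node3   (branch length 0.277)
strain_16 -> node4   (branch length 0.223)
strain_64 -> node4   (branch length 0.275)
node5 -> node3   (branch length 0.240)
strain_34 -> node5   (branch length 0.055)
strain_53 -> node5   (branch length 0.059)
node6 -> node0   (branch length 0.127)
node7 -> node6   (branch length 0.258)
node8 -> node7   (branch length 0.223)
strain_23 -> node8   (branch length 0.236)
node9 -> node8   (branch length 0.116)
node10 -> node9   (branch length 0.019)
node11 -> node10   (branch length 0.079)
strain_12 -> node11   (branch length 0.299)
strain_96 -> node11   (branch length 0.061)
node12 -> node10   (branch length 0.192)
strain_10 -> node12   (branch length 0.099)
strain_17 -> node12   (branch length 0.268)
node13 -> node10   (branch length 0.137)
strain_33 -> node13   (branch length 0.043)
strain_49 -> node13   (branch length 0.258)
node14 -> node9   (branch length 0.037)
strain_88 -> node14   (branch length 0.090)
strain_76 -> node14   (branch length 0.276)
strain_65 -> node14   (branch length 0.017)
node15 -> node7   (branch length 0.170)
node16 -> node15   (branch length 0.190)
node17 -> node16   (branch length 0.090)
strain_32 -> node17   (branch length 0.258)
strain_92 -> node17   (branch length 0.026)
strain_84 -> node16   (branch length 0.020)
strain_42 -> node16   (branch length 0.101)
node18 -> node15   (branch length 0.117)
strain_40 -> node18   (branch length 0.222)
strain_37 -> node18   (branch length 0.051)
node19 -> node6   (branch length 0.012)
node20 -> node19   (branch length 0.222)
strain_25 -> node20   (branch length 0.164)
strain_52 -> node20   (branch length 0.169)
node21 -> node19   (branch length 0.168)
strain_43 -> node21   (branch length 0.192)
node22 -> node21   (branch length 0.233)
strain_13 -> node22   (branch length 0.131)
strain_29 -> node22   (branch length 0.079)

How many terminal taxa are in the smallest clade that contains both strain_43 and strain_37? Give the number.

The MRCA of strain_43 and strain_37 is the node subtending (((strain_23,(((strain_12,strain_96),(strain_10,strain_17),(strain_33,strain_49)),(strain_88,strain_76,strain_65))),(((strain_32,strain_92),strain_84,strain_42),(strain_40,strain_37))),((strain_25,strain_52),(strain_43,(strain_13,strain_29)))).
That clade contains 21 terminal taxa: strain_10, strain_12, strain_13, strain_17, strain_23, strain_25, strain_29, strain_32, strain_33, strain_37, strain_40, strain_42, strain_43, strain_49, strain_52, strain_65, strain_76, strain_84, strain_88, strain_92, strain_96.

21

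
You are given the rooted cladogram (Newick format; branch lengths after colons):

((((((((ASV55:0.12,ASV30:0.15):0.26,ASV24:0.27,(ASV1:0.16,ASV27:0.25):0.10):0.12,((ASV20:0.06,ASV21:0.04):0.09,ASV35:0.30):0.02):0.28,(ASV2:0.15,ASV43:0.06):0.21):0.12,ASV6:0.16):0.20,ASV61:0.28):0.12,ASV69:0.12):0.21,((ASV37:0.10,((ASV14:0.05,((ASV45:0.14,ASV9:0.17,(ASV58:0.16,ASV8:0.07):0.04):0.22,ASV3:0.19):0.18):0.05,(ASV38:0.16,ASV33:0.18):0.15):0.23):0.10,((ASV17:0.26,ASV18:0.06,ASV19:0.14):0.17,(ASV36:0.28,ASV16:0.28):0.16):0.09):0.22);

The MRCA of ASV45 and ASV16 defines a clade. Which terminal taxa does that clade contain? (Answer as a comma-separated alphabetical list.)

ASV14, ASV16, ASV17, ASV18, ASV19, ASV3, ASV33, ASV36, ASV37, ASV38, ASV45, ASV58, ASV8, ASV9

Tracing ASV45: it sits inside (ASV45,ASV9,(ASV58,ASV8)).
Tracing ASV16: it sits inside (ASV36,ASV16).
The smallest clade enclosing both is ((ASV37,((ASV14,((ASV45,ASV9,(ASV58,ASV8)),ASV3)),(ASV38,ASV33))),((ASV17,ASV18,ASV19),(ASV36,ASV16))); the answer is its 14 terminal taxa in alphabetical order.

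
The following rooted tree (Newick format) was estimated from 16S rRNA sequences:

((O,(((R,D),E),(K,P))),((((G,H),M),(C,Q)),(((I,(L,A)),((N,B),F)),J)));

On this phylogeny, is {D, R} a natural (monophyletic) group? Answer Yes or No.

Yes

The most recent common ancestor of these taxa subtends (R,D).
That clade has exactly 2 tips — every listed taxon and nothing else — so the group is monophyletic.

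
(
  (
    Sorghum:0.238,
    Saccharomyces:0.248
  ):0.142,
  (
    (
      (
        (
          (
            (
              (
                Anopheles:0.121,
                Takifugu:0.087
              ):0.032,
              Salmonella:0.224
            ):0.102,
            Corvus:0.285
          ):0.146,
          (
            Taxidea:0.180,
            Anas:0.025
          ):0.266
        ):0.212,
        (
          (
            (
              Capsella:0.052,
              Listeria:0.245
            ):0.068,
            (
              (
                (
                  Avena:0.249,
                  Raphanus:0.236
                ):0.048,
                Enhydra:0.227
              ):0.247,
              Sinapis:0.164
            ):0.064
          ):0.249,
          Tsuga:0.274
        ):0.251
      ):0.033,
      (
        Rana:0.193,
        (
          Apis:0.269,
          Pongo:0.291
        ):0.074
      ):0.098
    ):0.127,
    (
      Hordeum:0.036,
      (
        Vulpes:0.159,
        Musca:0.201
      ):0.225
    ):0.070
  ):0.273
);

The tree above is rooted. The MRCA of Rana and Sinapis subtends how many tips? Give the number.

16

The MRCA of Rana and Sinapis is the node subtending ((((((Anopheles,Takifugu),Salmonella),Corvus),(Taxidea,Anas)),(((Capsella,Listeria),(((Avena,Raphanus),Enhydra),Sinapis)),Tsuga)),(Rana,(Apis,Pongo))).
That clade contains 16 terminal taxa: Anas, Anopheles, Apis, Avena, Capsella, Corvus, Enhydra, Listeria, Pongo, Rana, Raphanus, Salmonella, Sinapis, Takifugu, Taxidea, Tsuga.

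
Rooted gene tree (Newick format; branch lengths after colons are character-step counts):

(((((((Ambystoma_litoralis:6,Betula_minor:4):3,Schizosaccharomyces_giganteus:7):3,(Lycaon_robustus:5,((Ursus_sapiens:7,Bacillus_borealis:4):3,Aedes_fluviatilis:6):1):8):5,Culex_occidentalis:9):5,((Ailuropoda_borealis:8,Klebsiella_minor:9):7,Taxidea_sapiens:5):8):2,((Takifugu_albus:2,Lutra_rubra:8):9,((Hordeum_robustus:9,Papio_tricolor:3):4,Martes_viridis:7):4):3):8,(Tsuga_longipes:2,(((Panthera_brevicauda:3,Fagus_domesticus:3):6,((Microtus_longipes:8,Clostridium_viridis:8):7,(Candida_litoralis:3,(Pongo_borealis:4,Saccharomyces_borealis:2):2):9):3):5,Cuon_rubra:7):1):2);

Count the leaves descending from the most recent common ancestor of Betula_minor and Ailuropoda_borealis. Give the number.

11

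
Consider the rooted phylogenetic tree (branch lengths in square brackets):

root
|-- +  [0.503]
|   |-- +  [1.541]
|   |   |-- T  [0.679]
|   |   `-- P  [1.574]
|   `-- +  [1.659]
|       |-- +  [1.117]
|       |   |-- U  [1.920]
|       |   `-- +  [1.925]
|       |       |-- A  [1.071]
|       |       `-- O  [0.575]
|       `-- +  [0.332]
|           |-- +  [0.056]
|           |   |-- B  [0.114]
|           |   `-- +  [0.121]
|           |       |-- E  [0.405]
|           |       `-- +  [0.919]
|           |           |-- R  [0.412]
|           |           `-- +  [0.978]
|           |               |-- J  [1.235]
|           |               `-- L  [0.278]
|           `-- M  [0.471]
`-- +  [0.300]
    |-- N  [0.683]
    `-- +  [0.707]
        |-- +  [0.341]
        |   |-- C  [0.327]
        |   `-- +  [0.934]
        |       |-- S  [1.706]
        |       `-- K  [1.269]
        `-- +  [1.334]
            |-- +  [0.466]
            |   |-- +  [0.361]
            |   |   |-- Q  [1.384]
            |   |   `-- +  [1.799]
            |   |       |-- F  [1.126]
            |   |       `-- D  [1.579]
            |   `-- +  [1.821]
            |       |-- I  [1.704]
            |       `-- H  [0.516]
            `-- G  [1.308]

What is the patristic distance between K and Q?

6.089

The path runs K → … → MRCA → … → Q; the MRCA is the node subtending ((C,(S,K)),(((Q,(F,D)),(I,H)),G)).
Branch lengths along that path: 1.269 + 0.934 + 0.341 + 1.334 + 0.466 + 0.361 + 1.384 = 6.089.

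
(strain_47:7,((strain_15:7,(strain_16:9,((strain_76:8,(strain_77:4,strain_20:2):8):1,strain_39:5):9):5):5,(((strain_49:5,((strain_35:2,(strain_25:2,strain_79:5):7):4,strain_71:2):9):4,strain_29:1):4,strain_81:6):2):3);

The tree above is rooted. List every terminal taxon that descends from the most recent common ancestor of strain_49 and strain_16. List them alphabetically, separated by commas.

Tracing strain_49: it sits inside (strain_49,((strain_35,(strain_25,strain_79)),strain_71)).
Tracing strain_16: it sits inside (strain_16,((strain_76,(strain_77,strain_20)),strain_39)).
The smallest clade enclosing both is ((strain_15,(strain_16,((strain_76,(strain_77,strain_20)),strain_39))),(((strain_49,((strain_35,(strain_25,strain_79)),strain_71)),strain_29),strain_81)); the answer is its 13 terminal taxa in alphabetical order.

strain_15, strain_16, strain_20, strain_25, strain_29, strain_35, strain_39, strain_49, strain_71, strain_76, strain_77, strain_79, strain_81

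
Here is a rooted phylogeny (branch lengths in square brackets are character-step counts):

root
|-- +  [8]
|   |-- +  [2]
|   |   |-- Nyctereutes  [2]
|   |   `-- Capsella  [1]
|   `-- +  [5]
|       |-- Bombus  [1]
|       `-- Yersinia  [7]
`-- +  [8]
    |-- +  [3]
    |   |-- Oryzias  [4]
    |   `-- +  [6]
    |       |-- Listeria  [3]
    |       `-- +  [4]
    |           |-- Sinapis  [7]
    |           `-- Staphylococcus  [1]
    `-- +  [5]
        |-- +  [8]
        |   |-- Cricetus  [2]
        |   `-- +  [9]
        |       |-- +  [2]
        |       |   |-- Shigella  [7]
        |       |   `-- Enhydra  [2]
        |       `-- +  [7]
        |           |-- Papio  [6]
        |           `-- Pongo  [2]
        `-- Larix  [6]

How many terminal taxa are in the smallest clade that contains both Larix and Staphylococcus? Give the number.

The MRCA of Larix and Staphylococcus is the node subtending ((Oryzias,(Listeria,(Sinapis,Staphylococcus))),((Cricetus,((Shigella,Enhydra),(Papio,Pongo))),Larix)).
That clade contains 10 terminal taxa: Cricetus, Enhydra, Larix, Listeria, Oryzias, Papio, Pongo, Shigella, Sinapis, Staphylococcus.

10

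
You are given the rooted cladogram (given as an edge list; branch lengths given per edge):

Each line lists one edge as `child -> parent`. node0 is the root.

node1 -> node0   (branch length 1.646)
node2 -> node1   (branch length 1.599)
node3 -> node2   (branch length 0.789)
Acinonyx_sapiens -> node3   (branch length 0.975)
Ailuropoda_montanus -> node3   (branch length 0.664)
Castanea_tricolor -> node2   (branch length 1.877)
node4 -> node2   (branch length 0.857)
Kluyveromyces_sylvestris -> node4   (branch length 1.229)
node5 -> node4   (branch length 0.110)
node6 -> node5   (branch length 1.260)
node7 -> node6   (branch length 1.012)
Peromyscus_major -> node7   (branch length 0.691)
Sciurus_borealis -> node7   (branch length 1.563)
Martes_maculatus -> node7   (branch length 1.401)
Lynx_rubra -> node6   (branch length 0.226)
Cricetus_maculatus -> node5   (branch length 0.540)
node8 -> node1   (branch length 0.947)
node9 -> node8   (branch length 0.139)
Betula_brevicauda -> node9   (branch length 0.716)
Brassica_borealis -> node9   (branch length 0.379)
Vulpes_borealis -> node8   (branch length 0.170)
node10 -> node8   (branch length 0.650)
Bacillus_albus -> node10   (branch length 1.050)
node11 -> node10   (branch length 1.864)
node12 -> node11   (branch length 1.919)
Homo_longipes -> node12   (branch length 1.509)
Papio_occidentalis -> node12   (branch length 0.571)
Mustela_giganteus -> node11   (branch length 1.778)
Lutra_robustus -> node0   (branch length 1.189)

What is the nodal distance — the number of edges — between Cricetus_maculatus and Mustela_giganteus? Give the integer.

8

The MRCA of Cricetus_maculatus and Mustela_giganteus is the node subtending (((Acinonyx_sapiens,Ailuropoda_montanus),Castanea_tricolor,(Kluyveromyces_sylvestris,(((Peromyscus_major,Sciurus_borealis,Martes_maculatus),Lynx_rubra),Cricetus_maculatus))),((Betula_brevicauda,Brassica_borealis),Vulpes_borealis,(Bacillus_albus,((Homo_longipes,Papio_occidentalis),Mustela_giganteus)))).
From Cricetus_maculatus up to that node: 4 branches. From Mustela_giganteus up to the same node: 4 branches. Total: 4 + 4 = 8.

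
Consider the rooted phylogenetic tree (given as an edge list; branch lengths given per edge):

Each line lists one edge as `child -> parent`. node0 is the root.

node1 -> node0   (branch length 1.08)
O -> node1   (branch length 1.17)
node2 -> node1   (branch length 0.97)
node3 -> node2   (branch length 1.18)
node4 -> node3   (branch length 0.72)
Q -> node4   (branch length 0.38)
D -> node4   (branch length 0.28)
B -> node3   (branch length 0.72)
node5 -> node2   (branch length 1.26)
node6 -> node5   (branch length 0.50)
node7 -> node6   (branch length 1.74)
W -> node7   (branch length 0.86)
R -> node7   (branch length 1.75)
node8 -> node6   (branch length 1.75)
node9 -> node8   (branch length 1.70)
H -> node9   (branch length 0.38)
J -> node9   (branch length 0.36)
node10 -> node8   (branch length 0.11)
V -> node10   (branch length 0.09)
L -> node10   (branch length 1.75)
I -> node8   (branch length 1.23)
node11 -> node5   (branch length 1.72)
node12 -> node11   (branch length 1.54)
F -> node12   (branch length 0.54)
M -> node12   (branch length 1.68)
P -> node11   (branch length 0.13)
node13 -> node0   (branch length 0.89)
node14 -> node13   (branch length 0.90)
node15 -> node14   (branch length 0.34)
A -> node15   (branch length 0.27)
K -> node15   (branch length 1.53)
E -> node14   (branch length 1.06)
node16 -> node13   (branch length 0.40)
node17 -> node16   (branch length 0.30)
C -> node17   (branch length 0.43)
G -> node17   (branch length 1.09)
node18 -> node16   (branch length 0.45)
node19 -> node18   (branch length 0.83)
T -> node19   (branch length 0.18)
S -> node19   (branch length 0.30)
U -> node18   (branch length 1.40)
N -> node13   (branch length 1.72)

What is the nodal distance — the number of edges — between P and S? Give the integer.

10

The MRCA of P and S is the root of the tree.
From P up to that node: 5 branches. From S up to the same node: 5 branches. Total: 5 + 5 = 10.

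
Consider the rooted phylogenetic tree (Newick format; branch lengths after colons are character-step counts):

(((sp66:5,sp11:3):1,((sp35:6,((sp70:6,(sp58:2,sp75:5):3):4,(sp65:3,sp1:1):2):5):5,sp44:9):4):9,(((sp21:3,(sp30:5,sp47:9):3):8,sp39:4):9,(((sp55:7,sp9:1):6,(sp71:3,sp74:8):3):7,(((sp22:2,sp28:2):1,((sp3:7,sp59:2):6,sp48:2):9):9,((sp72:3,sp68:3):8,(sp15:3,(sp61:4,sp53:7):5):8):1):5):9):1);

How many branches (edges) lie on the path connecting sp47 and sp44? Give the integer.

The MRCA of sp47 and sp44 is the root of the tree.
From sp47 up to that node: 5 branches. From sp44 up to the same node: 3 branches. Total: 5 + 3 = 8.

8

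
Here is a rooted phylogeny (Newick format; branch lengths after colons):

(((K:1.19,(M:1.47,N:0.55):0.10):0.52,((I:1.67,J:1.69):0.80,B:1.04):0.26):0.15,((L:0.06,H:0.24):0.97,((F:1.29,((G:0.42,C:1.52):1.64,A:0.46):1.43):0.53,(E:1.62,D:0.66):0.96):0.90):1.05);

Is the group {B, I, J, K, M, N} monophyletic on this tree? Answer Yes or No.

Yes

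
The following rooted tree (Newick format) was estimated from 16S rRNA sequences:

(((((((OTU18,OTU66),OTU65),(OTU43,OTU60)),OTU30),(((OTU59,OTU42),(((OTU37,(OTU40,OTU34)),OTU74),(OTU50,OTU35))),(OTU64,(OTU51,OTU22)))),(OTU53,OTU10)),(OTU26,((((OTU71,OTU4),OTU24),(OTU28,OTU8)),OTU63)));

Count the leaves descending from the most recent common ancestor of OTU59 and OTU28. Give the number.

26

The MRCA of OTU59 and OTU28 is the root, so the clade is the entire tree.
That clade contains 26 terminal taxa: OTU10, OTU18, OTU22, OTU24, OTU26, OTU28, OTU30, OTU34, OTU35, OTU37, OTU4, OTU40, OTU42, OTU43, OTU50, OTU51, OTU53, OTU59, OTU60, OTU63, OTU64, OTU65, OTU66, OTU71, OTU74, OTU8.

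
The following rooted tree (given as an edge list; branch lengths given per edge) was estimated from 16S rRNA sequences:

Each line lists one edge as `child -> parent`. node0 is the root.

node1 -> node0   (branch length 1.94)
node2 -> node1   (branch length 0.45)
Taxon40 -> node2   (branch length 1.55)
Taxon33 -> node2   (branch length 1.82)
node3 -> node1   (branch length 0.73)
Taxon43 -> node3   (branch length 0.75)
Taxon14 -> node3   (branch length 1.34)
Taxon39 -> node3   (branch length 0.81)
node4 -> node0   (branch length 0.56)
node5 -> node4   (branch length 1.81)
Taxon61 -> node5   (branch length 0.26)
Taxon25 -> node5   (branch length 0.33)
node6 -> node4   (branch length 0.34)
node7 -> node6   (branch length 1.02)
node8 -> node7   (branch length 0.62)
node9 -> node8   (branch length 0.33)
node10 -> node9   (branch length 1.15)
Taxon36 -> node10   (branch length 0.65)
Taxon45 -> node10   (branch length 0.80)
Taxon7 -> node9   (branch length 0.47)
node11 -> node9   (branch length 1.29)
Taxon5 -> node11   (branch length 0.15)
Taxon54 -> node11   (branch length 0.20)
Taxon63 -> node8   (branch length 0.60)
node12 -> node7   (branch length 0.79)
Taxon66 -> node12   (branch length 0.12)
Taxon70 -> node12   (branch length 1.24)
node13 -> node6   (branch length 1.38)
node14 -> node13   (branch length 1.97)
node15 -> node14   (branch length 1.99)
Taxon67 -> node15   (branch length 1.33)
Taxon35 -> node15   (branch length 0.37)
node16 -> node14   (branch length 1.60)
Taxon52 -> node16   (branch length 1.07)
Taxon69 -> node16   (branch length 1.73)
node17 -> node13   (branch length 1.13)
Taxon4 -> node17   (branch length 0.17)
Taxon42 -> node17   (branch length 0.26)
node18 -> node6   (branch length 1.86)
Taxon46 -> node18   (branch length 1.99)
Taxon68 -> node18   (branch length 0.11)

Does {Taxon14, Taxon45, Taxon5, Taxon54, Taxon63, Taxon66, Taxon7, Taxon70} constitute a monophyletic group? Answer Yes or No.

The MRCA of the listed taxa is the root, so the smallest clade containing them is the whole tree.
That clade also contains Taxon25, Taxon33, Taxon35, Taxon36, Taxon39, Taxon4, Taxon40, Taxon42, Taxon43, Taxon46, Taxon52, Taxon61, Taxon67, Taxon68, Taxon69, which are not in the proposed group, so the group is not monophyletic.

No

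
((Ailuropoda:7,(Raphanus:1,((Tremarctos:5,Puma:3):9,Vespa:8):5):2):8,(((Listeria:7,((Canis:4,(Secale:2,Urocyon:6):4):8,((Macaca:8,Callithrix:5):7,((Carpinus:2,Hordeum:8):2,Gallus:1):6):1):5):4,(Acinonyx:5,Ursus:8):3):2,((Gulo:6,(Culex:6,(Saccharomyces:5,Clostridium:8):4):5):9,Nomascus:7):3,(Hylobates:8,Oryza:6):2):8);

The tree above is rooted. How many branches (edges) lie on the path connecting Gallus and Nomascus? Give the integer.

8

The MRCA of Gallus and Nomascus is the node subtending (((Listeria,((Canis,(Secale,Urocyon)),((Macaca,Callithrix),((Carpinus,Hordeum),Gallus)))),(Acinonyx,Ursus)),((Gulo,(Culex,(Saccharomyces,Clostridium))),Nomascus),(Hylobates,Oryza)).
From Gallus up to that node: 6 branches. From Nomascus up to the same node: 2 branches. Total: 6 + 2 = 8.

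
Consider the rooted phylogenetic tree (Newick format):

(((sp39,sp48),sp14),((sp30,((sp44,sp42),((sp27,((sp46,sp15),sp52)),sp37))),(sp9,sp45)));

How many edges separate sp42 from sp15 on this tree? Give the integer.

7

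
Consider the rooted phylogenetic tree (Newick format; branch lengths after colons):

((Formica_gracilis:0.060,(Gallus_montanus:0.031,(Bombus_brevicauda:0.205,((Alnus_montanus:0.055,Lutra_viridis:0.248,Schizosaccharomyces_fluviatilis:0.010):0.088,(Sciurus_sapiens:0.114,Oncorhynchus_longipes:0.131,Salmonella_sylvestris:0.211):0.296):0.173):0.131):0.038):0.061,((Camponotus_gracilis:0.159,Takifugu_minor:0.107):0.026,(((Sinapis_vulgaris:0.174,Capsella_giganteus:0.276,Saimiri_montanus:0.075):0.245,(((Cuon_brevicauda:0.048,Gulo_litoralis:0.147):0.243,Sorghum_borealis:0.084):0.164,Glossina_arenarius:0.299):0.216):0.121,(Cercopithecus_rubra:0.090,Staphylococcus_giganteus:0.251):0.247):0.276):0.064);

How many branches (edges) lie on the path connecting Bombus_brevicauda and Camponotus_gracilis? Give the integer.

The MRCA of Bombus_brevicauda and Camponotus_gracilis is the root of the tree.
From Bombus_brevicauda up to that node: 4 branches. From Camponotus_gracilis up to the same node: 3 branches. Total: 4 + 3 = 7.

7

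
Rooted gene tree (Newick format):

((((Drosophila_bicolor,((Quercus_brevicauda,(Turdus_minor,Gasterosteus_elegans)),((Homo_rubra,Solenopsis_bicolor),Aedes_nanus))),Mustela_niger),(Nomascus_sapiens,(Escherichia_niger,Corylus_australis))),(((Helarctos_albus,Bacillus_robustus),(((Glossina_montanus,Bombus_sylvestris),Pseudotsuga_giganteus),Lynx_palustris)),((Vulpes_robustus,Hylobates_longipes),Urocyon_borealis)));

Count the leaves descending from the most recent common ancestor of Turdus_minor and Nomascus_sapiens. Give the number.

The MRCA of Turdus_minor and Nomascus_sapiens is the node subtending (((Drosophila_bicolor,((Quercus_brevicauda,(Turdus_minor,Gasterosteus_elegans)),((Homo_rubra,Solenopsis_bicolor),Aedes_nanus))),Mustela_niger),(Nomascus_sapiens,(Escherichia_niger,Corylus_australis))).
That clade contains 11 terminal taxa: Aedes_nanus, Corylus_australis, Drosophila_bicolor, Escherichia_niger, Gasterosteus_elegans, Homo_rubra, Mustela_niger, Nomascus_sapiens, Quercus_brevicauda, Solenopsis_bicolor, Turdus_minor.

11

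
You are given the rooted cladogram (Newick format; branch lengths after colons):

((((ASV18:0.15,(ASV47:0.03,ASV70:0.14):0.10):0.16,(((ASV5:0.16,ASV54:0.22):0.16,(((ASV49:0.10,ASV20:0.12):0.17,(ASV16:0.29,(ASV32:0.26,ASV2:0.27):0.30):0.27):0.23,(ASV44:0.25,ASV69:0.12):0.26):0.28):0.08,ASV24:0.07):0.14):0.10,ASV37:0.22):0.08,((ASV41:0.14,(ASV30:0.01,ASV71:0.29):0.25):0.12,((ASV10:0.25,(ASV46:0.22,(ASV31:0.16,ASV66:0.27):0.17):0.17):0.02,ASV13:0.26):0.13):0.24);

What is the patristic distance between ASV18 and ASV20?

The path runs ASV18 → … → MRCA → … → ASV20; the MRCA is the node subtending ((ASV18,(ASV47,ASV70)),(((ASV5,ASV54),(((ASV49,ASV20),(ASV16,(ASV32,ASV2))),(ASV44,ASV69))),ASV24)).
Branch lengths along that path: 0.15 + 0.16 + 0.14 + 0.08 + 0.28 + 0.23 + 0.17 + 0.12 = 1.33.

1.33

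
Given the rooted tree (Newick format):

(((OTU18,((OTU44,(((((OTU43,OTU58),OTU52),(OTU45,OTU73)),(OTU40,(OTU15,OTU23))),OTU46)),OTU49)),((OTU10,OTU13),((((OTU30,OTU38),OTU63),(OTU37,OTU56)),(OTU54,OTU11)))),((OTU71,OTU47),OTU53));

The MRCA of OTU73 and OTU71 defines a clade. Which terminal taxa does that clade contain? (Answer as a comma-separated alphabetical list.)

OTU10, OTU11, OTU13, OTU15, OTU18, OTU23, OTU30, OTU37, OTU38, OTU40, OTU43, OTU44, OTU45, OTU46, OTU47, OTU49, OTU52, OTU53, OTU54, OTU56, OTU58, OTU63, OTU71, OTU73

Tracing OTU73: it sits inside (OTU45,OTU73).
Tracing OTU71: it sits inside (OTU71,OTU47).
The smallest clade enclosing both is the whole tree (their MRCA is the root), so the answer is all 24 tips in alphabetical order.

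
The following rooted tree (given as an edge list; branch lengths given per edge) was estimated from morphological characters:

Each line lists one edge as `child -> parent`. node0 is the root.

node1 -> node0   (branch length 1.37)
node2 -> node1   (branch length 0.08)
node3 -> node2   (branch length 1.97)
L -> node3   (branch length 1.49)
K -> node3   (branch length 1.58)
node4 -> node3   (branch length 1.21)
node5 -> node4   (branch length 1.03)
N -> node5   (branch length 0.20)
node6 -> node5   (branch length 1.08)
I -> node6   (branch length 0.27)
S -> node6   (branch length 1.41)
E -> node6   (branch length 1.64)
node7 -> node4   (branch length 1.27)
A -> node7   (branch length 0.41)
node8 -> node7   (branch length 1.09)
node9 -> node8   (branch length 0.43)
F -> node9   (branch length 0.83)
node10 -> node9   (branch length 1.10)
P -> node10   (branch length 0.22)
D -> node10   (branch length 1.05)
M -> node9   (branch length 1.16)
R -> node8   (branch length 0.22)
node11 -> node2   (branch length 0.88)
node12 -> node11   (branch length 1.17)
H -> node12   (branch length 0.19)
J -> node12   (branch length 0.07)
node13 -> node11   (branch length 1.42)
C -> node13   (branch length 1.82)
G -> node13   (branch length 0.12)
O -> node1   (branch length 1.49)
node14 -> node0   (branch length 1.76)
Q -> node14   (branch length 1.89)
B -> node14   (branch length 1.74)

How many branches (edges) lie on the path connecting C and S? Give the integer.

8

The MRCA of C and S is the node subtending ((L,K,((N,(I,S,E)),(A,((F,(P,D),M),R)))),((H,J),(C,G))).
From C up to that node: 3 branches. From S up to the same node: 5 branches. Total: 3 + 5 = 8.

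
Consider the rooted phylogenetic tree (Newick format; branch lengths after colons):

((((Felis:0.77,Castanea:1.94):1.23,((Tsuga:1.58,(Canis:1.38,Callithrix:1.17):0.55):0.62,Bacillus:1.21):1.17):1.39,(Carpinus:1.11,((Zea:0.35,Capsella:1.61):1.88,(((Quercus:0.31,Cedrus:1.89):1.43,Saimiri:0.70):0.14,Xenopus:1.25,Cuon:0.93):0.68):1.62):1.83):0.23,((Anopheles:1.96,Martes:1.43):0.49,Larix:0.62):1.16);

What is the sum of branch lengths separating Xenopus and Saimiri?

The path runs Xenopus → … → MRCA → … → Saimiri; the MRCA is the node subtending (((Quercus,Cedrus),Saimiri),Xenopus,Cuon).
Branch lengths along that path: 1.25 + 0.14 + 0.70 = 2.09.

2.09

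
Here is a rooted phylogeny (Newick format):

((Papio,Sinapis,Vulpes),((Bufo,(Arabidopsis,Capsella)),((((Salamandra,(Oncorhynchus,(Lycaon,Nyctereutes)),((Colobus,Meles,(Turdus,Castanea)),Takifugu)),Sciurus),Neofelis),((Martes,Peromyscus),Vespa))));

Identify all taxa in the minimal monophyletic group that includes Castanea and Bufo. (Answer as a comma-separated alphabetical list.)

Tracing Castanea: it sits inside (Turdus,Castanea).
Tracing Bufo: it sits inside (Bufo,(Arabidopsis,Capsella)).
The smallest clade enclosing both is ((Bufo,(Arabidopsis,Capsella)),((((Salamandra,(Oncorhynchus,(Lycaon,Nyctereutes)),((Colobus,Meles,(Turdus,Castanea)),Takifugu)),Sciurus),Neofelis),((Martes,Peromyscus),Vespa))); the answer is its 17 terminal taxa in alphabetical order.

Arabidopsis, Bufo, Capsella, Castanea, Colobus, Lycaon, Martes, Meles, Neofelis, Nyctereutes, Oncorhynchus, Peromyscus, Salamandra, Sciurus, Takifugu, Turdus, Vespa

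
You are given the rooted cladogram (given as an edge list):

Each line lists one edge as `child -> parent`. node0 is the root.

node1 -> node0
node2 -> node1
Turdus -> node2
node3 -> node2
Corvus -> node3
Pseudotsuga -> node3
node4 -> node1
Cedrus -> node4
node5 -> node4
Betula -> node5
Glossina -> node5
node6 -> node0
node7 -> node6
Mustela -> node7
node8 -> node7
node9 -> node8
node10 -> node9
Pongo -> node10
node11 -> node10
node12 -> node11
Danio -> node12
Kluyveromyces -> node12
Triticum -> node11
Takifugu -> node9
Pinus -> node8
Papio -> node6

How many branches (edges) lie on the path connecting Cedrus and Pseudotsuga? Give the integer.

The MRCA of Cedrus and Pseudotsuga is the node subtending ((Turdus,(Corvus,Pseudotsuga)),(Cedrus,(Betula,Glossina))).
From Cedrus up to that node: 2 branches. From Pseudotsuga up to the same node: 3 branches. Total: 2 + 3 = 5.

5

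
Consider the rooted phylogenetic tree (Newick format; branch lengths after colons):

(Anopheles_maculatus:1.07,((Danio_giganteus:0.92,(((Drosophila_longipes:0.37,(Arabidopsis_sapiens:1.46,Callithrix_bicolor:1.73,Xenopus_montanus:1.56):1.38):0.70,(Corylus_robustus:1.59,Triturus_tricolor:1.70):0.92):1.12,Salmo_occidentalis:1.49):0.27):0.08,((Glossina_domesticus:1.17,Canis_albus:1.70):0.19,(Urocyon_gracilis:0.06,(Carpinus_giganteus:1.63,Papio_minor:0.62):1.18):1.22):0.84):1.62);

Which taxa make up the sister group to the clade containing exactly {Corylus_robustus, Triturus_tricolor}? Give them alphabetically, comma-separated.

Arabidopsis_sapiens, Callithrix_bicolor, Drosophila_longipes, Xenopus_montanus

The clade containing exactly {Corylus_robustus, Triturus_tricolor} attaches to the tree at the node subtending ((Drosophila_longipes,(Arabidopsis_sapiens,Callithrix_bicolor,Xenopus_montanus)),(Corylus_robustus,Triturus_tricolor)).
The other lineage descending from that same node — the sister group — is (Drosophila_longipes,(Arabidopsis_sapiens,Callithrix_bicolor,Xenopus_montanus)); its 4 tips in alphabetical order are the answer.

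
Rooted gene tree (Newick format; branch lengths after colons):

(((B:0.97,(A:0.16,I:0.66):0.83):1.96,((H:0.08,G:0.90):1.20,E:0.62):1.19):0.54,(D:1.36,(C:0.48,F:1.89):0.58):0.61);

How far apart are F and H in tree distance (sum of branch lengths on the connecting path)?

The path runs F → … → MRCA → … → H; the MRCA is the root of the tree.
Branch lengths along that path: 1.89 + 0.58 + 0.61 + 0.54 + 1.19 + 1.20 + 0.08 = 6.09.

6.09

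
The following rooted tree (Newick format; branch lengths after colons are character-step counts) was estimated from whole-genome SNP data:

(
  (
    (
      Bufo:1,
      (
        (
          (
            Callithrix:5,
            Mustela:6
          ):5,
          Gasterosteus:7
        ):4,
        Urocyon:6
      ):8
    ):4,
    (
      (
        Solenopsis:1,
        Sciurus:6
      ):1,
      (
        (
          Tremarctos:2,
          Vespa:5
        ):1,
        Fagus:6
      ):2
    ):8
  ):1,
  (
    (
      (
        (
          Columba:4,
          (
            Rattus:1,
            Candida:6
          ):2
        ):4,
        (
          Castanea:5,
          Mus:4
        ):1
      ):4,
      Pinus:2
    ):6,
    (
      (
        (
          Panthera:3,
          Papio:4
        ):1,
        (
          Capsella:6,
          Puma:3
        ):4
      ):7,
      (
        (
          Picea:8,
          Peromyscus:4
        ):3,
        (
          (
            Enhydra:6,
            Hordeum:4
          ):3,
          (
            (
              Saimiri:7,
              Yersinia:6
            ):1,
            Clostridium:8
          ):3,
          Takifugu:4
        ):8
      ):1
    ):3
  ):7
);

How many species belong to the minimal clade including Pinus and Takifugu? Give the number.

18

The MRCA of Pinus and Takifugu is the node subtending ((((Columba,(Rattus,Candida)),(Castanea,Mus)),Pinus),(((Panthera,Papio),(Capsella,Puma)),((Picea,Peromyscus),((Enhydra,Hordeum),((Saimiri,Yersinia),Clostridium),Takifugu)))).
That clade contains 18 terminal taxa: Candida, Capsella, Castanea, Clostridium, Columba, Enhydra, Hordeum, Mus, Panthera, Papio, Peromyscus, Picea, Pinus, Puma, Rattus, Saimiri, Takifugu, Yersinia.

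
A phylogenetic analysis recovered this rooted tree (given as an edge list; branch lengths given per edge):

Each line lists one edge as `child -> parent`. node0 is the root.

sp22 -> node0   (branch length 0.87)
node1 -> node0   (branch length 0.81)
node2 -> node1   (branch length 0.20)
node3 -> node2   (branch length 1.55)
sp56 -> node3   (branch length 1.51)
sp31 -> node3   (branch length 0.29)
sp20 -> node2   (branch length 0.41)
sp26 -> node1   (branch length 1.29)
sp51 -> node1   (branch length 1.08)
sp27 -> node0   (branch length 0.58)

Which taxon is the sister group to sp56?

sp56 attaches to the tree at the node subtending (sp56,sp31).
The other lineage descending from that same node — the sister group — is the single tip sp31.

sp31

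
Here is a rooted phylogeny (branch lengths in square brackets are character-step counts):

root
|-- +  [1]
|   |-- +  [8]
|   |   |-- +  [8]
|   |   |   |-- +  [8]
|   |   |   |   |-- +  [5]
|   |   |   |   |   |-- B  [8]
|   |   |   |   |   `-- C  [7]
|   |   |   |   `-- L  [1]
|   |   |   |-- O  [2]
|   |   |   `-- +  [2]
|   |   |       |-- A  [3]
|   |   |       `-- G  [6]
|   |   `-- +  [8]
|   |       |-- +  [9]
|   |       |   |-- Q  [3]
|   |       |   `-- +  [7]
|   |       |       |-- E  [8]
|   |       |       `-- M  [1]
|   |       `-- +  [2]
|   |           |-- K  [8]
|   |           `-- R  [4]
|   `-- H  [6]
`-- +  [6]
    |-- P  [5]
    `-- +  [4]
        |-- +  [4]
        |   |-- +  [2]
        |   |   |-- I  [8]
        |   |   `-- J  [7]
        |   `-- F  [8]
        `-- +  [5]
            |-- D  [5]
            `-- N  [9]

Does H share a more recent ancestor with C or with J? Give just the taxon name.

C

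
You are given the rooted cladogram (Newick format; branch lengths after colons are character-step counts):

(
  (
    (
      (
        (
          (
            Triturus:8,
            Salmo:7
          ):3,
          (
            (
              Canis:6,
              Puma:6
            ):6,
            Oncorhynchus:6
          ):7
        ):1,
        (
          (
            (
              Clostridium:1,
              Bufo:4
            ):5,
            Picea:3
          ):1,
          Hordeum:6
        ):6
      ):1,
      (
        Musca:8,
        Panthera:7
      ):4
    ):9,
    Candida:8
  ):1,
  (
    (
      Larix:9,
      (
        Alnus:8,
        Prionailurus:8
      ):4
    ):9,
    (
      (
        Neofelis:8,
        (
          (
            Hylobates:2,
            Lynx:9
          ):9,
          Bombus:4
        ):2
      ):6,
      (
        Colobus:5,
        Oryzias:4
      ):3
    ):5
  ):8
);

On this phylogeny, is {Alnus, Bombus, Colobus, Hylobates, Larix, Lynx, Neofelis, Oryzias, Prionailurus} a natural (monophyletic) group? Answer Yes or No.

Yes

The most recent common ancestor of these taxa subtends ((Larix,(Alnus,Prionailurus)),((Neofelis,((Hylobates,Lynx),Bombus)),(Colobus,Oryzias))).
That clade has exactly 9 tips — every listed taxon and nothing else — so the group is monophyletic.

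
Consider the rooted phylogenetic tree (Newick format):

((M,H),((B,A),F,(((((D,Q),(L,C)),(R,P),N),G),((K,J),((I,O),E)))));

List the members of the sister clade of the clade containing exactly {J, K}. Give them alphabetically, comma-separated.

The clade containing exactly {J, K} attaches to the tree at the node subtending ((K,J),((I,O),E)).
The other lineage descending from that same node — the sister group — is ((I,O),E); its 3 tips in alphabetical order are the answer.

E, I, O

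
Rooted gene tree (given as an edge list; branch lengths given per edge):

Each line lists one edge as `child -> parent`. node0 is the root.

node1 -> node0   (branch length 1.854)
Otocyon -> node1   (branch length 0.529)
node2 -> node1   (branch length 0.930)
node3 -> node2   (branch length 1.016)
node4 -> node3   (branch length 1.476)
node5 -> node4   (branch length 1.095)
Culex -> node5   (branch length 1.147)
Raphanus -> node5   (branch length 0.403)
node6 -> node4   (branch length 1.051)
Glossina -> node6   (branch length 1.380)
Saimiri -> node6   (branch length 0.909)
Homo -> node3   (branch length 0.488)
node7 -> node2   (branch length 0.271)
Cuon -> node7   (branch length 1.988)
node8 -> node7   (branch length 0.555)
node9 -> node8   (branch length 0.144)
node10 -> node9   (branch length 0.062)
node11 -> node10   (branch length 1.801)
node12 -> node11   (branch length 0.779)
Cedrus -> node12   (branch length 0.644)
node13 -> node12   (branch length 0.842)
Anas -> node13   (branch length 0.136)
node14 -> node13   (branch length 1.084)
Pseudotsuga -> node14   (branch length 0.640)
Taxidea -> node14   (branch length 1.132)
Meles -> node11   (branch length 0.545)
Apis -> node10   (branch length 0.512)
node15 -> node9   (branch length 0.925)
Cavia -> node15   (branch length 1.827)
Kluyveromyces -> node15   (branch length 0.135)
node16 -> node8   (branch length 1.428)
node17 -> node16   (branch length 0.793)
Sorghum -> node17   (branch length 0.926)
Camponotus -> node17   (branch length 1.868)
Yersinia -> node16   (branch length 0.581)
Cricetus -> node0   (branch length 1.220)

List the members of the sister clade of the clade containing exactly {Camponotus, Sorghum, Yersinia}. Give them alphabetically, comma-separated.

Anas, Apis, Cavia, Cedrus, Kluyveromyces, Meles, Pseudotsuga, Taxidea

The clade containing exactly {Camponotus, Sorghum, Yersinia} attaches to the tree at the node subtending (((((Cedrus,(Anas,(Pseudotsuga,Taxidea))),Meles),Apis),(Cavia,Kluyveromyces)),((Sorghum,Camponotus),Yersinia)).
The other lineage descending from that same node — the sister group — is ((((Cedrus,(Anas,(Pseudotsuga,Taxidea))),Meles),Apis),(Cavia,Kluyveromyces)); its 8 tips in alphabetical order are the answer.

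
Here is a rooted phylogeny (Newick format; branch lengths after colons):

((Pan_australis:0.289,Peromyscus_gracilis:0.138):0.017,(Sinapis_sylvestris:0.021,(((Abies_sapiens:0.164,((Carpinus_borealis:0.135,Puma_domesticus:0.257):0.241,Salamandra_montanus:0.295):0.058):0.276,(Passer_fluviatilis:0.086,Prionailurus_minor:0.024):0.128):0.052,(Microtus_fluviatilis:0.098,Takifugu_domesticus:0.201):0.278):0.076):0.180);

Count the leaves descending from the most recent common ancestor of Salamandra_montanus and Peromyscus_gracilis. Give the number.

The MRCA of Salamandra_montanus and Peromyscus_gracilis is the root, so the clade is the entire tree.
That clade contains 11 terminal taxa: Abies_sapiens, Carpinus_borealis, Microtus_fluviatilis, Pan_australis, Passer_fluviatilis, Peromyscus_gracilis, Prionailurus_minor, Puma_domesticus, Salamandra_montanus, Sinapis_sylvestris, Takifugu_domesticus.

11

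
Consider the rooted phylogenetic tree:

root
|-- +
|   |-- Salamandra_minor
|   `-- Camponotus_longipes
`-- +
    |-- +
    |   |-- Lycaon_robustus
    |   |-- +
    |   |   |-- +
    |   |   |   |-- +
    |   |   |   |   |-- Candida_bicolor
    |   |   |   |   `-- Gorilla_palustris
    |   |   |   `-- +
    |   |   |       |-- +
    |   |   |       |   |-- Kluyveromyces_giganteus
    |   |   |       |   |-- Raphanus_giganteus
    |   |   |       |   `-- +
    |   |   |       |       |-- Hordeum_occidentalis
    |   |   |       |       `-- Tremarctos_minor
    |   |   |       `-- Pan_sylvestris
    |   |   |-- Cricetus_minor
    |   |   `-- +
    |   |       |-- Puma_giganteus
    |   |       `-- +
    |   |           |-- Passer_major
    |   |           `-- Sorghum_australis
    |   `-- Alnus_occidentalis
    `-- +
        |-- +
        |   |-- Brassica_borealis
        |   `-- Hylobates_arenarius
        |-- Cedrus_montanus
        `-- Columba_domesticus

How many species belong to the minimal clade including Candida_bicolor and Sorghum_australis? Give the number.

The MRCA of Candida_bicolor and Sorghum_australis is the node subtending (((Candida_bicolor,Gorilla_palustris),((Kluyveromyces_giganteus,Raphanus_giganteus,(Hordeum_occidentalis,Tremarctos_minor)),Pan_sylvestris)),Cricetus_minor,(Puma_giganteus,(Passer_major,Sorghum_australis))).
That clade contains 11 terminal taxa: Candida_bicolor, Cricetus_minor, Gorilla_palustris, Hordeum_occidentalis, Kluyveromyces_giganteus, Pan_sylvestris, Passer_major, Puma_giganteus, Raphanus_giganteus, Sorghum_australis, Tremarctos_minor.

11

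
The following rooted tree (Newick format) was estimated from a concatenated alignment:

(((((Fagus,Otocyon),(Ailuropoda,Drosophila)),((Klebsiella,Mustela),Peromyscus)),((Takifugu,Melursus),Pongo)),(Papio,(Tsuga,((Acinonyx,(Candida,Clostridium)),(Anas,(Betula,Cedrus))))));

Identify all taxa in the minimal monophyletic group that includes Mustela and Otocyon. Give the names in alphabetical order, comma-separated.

Ailuropoda, Drosophila, Fagus, Klebsiella, Mustela, Otocyon, Peromyscus

Tracing Mustela: it sits inside (Klebsiella,Mustela).
Tracing Otocyon: it sits inside (Fagus,Otocyon).
The smallest clade enclosing both is (((Fagus,Otocyon),(Ailuropoda,Drosophila)),((Klebsiella,Mustela),Peromyscus)); the answer is its 7 terminal taxa in alphabetical order.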